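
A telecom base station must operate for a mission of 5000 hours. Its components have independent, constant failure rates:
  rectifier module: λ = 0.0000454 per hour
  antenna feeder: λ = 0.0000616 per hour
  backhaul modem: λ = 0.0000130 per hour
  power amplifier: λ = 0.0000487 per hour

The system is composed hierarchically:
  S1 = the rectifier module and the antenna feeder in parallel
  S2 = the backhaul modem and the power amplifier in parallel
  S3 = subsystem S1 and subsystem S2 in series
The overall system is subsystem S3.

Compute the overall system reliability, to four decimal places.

0.9333

R(rectifier module) = exp(−0.0000454 × 5000) = 0.796921
R(antenna feeder) = exp(−0.0000616 × 5000) = 0.734915
R(backhaul modem) = exp(−0.0000130 × 5000) = 0.937067
R(power amplifier) = exp(−0.0000487 × 5000) = 0.783879
Parallel (rectifier module and antenna feeder): 1 − (1 − 0.796921)(1 − 0.734915) = 0.946167
Parallel (backhaul modem and power amplifier): 1 − (1 − 0.937067)(1 − 0.783879) = 0.986399
Series ([0.946167] and [0.986399]): 0.946167 × 0.986399 = 0.9333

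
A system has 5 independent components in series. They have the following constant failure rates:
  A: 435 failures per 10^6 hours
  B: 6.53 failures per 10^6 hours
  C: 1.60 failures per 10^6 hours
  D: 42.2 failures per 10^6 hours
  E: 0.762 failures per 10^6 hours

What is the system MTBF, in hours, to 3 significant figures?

2060

Series of exponential components: λ_sys = Σ λ_i
λ_sys = 0.000435 + 0.00000653 + 0.00000160 + 0.0000422 + 0.000000762 = 4.8609e-04 /h
MTBF = 1 / λ_sys = 2060 h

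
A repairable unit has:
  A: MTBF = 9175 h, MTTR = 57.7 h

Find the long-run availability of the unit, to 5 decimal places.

0.99375

A(A) = MTBF/(MTBF+MTTR) = 9175/(9175+57.7) = 0.99375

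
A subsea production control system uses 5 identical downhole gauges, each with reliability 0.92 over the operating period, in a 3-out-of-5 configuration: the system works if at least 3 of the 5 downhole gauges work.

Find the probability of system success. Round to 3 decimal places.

0.995

R = Σ_{i=3}^{5} C(5,i) p^i (1−p)^{5−i} with p = 0.92
C(5,3)·0.92^3·0.08^2 = 0.04984
C(5,4)·0.92^4·0.08^1 = 0.28656
C(5,5)·0.92^5·0.08^0 = 0.65908
Sum = 0.995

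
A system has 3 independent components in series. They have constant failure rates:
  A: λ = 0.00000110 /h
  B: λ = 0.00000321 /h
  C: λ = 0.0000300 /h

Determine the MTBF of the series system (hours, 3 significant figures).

29100

Series of exponential components: λ_sys = Σ λ_i
λ_sys = 0.00000110 + 0.00000321 + 0.0000300 = 3.4310e-05 /h
MTBF = 1 / λ_sys = 29100 h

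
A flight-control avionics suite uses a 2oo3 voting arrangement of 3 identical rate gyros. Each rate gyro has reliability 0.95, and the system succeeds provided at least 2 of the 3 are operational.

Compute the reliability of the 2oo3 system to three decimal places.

0.993

R = Σ_{i=2}^{3} C(3,i) p^i (1−p)^{3−i} with p = 0.95
C(3,2)·0.95^2·0.05^1 = 0.13538
C(3,3)·0.95^3·0.05^0 = 0.85738
Sum = 0.993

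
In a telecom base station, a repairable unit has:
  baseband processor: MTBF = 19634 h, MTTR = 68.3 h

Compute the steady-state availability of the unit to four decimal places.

0.9965

A(baseband processor) = MTBF/(MTBF+MTTR) = 19634/(19634+68.3) = 0.9965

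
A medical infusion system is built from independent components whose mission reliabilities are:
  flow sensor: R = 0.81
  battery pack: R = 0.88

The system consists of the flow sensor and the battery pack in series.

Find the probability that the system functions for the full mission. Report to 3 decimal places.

Series (flow sensor and battery pack): 0.81000 × 0.88000 = 0.713

0.713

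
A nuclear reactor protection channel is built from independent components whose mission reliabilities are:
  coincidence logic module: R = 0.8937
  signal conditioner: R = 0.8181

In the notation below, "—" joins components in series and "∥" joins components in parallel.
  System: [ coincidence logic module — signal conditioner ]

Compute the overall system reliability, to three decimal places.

0.731

Series (coincidence logic module and signal conditioner): 0.89370 × 0.81810 = 0.731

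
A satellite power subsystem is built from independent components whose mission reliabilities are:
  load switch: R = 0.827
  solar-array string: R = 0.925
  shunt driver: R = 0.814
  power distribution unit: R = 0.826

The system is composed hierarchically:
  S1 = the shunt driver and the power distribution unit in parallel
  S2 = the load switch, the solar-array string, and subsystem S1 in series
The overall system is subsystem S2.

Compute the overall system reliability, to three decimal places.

0.740

Parallel (shunt driver and power distribution unit): 1 − (1 − 0.81400)(1 − 0.82600) = 0.96764
Series (load switch, solar-array string, and [0.96764]): 0.82700 × 0.92500 × 0.96764 = 0.740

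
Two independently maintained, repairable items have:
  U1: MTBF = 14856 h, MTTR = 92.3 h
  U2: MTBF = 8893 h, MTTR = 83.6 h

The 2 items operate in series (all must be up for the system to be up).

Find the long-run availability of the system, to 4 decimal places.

A(U1) = MTBF/(MTBF+MTTR) = 14856/(14856+92.3) = 0.993825
A(U2) = MTBF/(MTBF+MTTR) = 8893/(8893+83.6) = 0.990687
Series availability: 0.993825 × 0.990687 = 0.9846

0.9846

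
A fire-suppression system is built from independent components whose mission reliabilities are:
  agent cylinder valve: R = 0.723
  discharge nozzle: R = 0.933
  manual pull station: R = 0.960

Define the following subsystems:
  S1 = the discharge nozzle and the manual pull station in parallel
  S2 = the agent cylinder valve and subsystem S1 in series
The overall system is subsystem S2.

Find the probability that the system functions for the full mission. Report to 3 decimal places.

0.721

Parallel (discharge nozzle and manual pull station): 1 − (1 − 0.93300)(1 − 0.96000) = 0.99732
Series (agent cylinder valve and [0.99732]): 0.72300 × 0.99732 = 0.721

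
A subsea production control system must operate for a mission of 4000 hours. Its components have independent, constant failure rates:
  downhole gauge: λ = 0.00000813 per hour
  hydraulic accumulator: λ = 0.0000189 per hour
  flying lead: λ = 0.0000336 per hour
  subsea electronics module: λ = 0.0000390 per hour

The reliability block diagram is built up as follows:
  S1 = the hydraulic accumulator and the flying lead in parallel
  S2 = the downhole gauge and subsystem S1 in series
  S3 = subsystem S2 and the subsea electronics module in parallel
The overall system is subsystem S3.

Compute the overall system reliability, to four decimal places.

0.9941

R(downhole gauge) = exp(−0.00000813 × 4000) = 0.968003
R(hydraulic accumulator) = exp(−0.0000189 × 4000) = 0.927187
R(flying lead) = exp(−0.0000336 × 4000) = 0.874240
R(subsea electronics module) = exp(−0.0000390 × 4000) = 0.855559
Parallel (hydraulic accumulator and flying lead): 1 − (1 − 0.927187)(1 − 0.874240) = 0.990843
Series (downhole gauge and [0.990843]): 0.968003 × 0.990843 = 0.959139
Parallel ([0.959139] and subsea electronics module): 1 − (1 − 0.959139)(1 − 0.855559) = 0.9941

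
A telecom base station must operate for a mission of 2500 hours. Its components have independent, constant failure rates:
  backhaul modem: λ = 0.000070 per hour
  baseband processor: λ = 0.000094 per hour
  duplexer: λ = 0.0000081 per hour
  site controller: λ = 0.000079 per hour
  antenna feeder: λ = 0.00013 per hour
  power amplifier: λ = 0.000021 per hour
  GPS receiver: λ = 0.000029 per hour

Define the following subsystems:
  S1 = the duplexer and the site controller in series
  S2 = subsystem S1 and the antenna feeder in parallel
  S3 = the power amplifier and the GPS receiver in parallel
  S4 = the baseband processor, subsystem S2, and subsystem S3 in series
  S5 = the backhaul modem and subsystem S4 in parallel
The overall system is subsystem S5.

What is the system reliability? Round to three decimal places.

R(backhaul modem) = exp(−0.000070 × 2500) = 0.83946
R(baseband processor) = exp(−0.000094 × 2500) = 0.79057
R(duplexer) = exp(−0.0000081 × 2500) = 0.97995
R(site controller) = exp(−0.000079 × 2500) = 0.82078
R(antenna feeder) = exp(−0.00013 × 2500) = 0.72253
R(power amplifier) = exp(−0.000021 × 2500) = 0.94885
R(GPS receiver) = exp(−0.000029 × 2500) = 0.93007
Series (duplexer and site controller): 0.97995 × 0.82078 = 0.80432
Parallel ([0.80432] and antenna feeder): 1 − (1 − 0.80432)(1 − 0.72253) = 0.94570
Parallel (power amplifier and GPS receiver): 1 − (1 − 0.94885)(1 − 0.93007) = 0.99642
Series (baseband processor, [0.94570], and [0.99642]): 0.79057 × 0.94570 × 0.99642 = 0.74497
Parallel (backhaul modem and [0.74497]): 1 − (1 − 0.83946)(1 − 0.74497) = 0.959

0.959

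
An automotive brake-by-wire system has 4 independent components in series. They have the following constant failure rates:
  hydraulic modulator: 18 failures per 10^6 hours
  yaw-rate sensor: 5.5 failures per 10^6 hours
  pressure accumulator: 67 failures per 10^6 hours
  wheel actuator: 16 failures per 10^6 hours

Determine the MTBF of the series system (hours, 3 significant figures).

9390

Series of exponential components: λ_sys = Σ λ_i
λ_sys = 0.000018 + 0.0000055 + 0.000067 + 0.000016 = 1.0650e-04 /h
MTBF = 1 / λ_sys = 9390 h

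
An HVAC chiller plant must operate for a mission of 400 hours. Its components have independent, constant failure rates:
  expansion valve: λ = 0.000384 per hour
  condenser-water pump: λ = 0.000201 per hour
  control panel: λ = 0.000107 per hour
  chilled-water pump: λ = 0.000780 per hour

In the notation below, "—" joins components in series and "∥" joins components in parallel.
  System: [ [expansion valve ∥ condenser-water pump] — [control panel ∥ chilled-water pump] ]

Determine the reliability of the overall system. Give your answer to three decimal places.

R(expansion valve) = exp(−0.000384 × 400) = 0.85761
R(condenser-water pump) = exp(−0.000201 × 400) = 0.92275
R(control panel) = exp(−0.000107 × 400) = 0.95810
R(chilled-water pump) = exp(−0.000780 × 400) = 0.73198
Parallel (expansion valve and condenser-water pump): 1 − (1 − 0.85761)(1 − 0.92275) = 0.98900
Parallel (control panel and chilled-water pump): 1 − (1 − 0.95810)(1 − 0.73198) = 0.98877
Series ([0.98900] and [0.98877]): 0.98900 × 0.98877 = 0.978

0.978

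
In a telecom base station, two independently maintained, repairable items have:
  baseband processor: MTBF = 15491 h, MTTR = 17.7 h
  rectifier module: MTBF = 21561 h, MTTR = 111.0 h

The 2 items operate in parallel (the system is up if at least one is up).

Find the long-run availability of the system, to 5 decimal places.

0.99999

A(baseband processor) = MTBF/(MTBF+MTTR) = 15491/(15491+17.7) = 0.998859
A(rectifier module) = MTBF/(MTBF+MTTR) = 21561/(21561+111.0) = 0.994878
Parallel availability: 1 − (1 − 0.998859)(1 − 0.994878) = 0.99999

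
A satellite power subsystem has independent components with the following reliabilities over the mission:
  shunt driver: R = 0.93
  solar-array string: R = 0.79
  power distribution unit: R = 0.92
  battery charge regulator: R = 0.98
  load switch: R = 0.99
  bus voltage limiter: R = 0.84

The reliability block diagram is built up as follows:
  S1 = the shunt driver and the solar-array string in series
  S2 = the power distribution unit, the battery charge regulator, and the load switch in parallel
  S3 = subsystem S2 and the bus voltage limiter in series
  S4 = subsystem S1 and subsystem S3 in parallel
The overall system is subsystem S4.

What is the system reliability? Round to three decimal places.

0.958

Series (shunt driver and solar-array string): 0.93000 × 0.79000 = 0.73470
Parallel (power distribution unit, battery charge regulator, and load switch): 1 − (1 − 0.92000)(1 − 0.98000)(1 − 0.99000) = 0.99998
Series ([0.99998] and bus voltage limiter): 0.99998 × 0.84000 = 0.83998
Parallel ([0.73470] and [0.83998]): 1 − (1 − 0.73470)(1 − 0.83998) = 0.958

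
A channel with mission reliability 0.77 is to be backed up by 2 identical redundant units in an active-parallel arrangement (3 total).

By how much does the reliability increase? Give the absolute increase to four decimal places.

0.2178

R_before = 0.77
R_after = 1 − (1 − 0.77)^3 = 0.9878
ΔR = 0.9878 − 0.77 = 0.2178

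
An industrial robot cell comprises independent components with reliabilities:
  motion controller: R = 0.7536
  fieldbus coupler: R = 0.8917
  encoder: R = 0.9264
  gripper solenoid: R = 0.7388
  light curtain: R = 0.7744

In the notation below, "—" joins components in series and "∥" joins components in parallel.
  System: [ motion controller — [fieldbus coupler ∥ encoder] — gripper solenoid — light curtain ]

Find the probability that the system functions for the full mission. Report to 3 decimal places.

Parallel (fieldbus coupler and encoder): 1 − (1 − 0.89170)(1 − 0.92640) = 0.99203
Series (motion controller, [0.99203], gripper solenoid, and light curtain): 0.75360 × 0.99203 × 0.73880 × 0.77440 = 0.428

0.428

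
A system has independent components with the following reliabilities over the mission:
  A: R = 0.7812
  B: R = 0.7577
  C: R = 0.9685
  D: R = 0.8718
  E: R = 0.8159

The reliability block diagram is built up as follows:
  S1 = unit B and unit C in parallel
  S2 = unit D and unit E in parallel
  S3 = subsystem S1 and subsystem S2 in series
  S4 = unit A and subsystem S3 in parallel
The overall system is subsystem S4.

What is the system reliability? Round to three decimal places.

0.993

Parallel (B and C): 1 − (1 − 0.75770)(1 − 0.96850) = 0.99237
Parallel (D and E): 1 − (1 − 0.87180)(1 − 0.81590) = 0.97640
Series ([0.99237] and [0.97640]): 0.99237 × 0.97640 = 0.96895
Parallel (A and [0.96895]): 1 − (1 − 0.78120)(1 − 0.96895) = 0.993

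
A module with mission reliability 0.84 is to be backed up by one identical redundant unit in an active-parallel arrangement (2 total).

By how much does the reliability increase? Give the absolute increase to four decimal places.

0.1344

R_before = 0.84
R_after = 1 − (1 − 0.84)^2 = 0.9744
ΔR = 0.9744 − 0.84 = 0.1344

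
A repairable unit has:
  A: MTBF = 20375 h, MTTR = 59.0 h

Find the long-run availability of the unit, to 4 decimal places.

A(A) = MTBF/(MTBF+MTTR) = 20375/(20375+59.0) = 0.9971

0.9971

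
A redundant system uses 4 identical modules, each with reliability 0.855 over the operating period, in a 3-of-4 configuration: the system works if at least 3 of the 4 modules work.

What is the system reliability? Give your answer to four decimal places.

R = Σ_{i=3}^{4} C(4,i) p^i (1−p)^{4−i} with p = 0.855
C(4,3)·0.855^3·0.145^1 = 0.362515
C(4,4)·0.855^4·0.145^0 = 0.534398
Sum = 0.8969

0.8969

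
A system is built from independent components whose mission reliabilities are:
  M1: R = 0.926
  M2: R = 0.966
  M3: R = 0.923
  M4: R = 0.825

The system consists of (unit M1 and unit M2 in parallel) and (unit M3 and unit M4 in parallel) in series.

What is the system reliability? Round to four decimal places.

Parallel (M1 and M2): 1 − (1 − 0.926000)(1 − 0.966000) = 0.997484
Parallel (M3 and M4): 1 − (1 − 0.923000)(1 − 0.825000) = 0.986525
Series ([0.997484] and [0.986525]): 0.997484 × 0.986525 = 0.9840

0.9840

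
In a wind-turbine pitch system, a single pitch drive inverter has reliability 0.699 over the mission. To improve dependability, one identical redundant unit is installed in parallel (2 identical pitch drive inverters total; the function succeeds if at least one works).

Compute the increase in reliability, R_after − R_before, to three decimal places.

0.210

R_before = 0.699
R_after = 1 − (1 − 0.699)^2 = 0.909
ΔR = 0.909 − 0.699 = 0.210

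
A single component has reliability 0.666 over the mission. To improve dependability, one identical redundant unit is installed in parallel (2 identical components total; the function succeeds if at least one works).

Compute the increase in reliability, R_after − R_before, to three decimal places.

R_before = 0.666
R_after = 1 − (1 − 0.666)^2 = 0.888
ΔR = 0.888 − 0.666 = 0.222

0.222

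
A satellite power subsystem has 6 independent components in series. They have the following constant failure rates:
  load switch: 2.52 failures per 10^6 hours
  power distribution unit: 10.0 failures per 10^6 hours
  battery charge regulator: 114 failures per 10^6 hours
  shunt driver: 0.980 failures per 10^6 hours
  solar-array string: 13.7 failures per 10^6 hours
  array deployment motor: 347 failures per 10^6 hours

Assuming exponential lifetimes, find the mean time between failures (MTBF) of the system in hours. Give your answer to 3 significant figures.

Series of exponential components: λ_sys = Σ λ_i
λ_sys = 0.00000252 + 0.0000100 + 0.000114 + 0.000000980 + 0.0000137 + 0.000347 = 4.8820e-04 /h
MTBF = 1 / λ_sys = 2050 h

2050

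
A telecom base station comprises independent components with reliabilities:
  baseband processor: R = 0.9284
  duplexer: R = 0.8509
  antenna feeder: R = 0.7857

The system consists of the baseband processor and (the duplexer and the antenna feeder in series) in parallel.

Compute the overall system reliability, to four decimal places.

Series (duplexer and antenna feeder): 0.850900 × 0.785700 = 0.668552
Parallel (baseband processor and [0.668552]): 1 − (1 − 0.928400)(1 − 0.668552) = 0.9763

0.9763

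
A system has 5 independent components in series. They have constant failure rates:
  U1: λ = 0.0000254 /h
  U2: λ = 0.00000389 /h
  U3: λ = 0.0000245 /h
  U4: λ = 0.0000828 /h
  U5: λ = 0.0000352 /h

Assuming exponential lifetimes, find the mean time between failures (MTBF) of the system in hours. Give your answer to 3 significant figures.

5820

Series of exponential components: λ_sys = Σ λ_i
λ_sys = 0.0000254 + 0.00000389 + 0.0000245 + 0.0000828 + 0.0000352 = 1.7179e-04 /h
MTBF = 1 / λ_sys = 5820 h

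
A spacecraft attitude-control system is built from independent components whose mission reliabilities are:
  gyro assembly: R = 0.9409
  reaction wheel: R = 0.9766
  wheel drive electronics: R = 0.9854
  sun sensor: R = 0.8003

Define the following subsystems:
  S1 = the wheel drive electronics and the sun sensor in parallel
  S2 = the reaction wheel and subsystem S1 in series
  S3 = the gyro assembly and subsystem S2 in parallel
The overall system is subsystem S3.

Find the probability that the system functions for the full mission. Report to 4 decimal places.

0.9984

Parallel (wheel drive electronics and sun sensor): 1 − (1 − 0.985400)(1 − 0.800300) = 0.997084
Series (reaction wheel and [0.997084]): 0.976600 × 0.997084 = 0.973752
Parallel (gyro assembly and [0.973752]): 1 − (1 − 0.940900)(1 − 0.973752) = 0.9984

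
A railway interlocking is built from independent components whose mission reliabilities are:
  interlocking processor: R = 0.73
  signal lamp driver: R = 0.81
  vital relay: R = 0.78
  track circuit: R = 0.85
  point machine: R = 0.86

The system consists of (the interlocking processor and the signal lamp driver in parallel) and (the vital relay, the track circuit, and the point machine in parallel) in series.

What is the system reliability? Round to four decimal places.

Parallel (interlocking processor and signal lamp driver): 1 − (1 − 0.730000)(1 − 0.810000) = 0.948700
Parallel (vital relay, track circuit, and point machine): 1 − (1 − 0.780000)(1 − 0.850000)(1 − 0.860000) = 0.995380
Series ([0.948700] and [0.995380]): 0.948700 × 0.995380 = 0.9443

0.9443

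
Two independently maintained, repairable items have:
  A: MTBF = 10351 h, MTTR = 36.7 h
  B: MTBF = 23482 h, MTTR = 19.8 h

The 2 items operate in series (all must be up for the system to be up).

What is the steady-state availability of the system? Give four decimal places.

0.9956

A(A) = MTBF/(MTBF+MTTR) = 10351/(10351+36.7) = 0.996467
A(B) = MTBF/(MTBF+MTTR) = 23482/(23482+19.8) = 0.999158
Series availability: 0.996467 × 0.999158 = 0.9956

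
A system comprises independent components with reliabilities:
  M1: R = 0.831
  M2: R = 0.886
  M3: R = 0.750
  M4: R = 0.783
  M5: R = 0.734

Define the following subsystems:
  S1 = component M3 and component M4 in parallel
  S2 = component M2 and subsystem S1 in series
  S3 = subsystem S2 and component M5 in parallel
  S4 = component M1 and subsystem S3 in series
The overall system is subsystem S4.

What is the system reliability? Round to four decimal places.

Parallel (M3 and M4): 1 − (1 − 0.750000)(1 − 0.783000) = 0.945750
Series (M2 and [0.945750]): 0.886000 × 0.945750 = 0.837935
Parallel ([0.837935] and M5): 1 − (1 − 0.837935)(1 − 0.734000) = 0.956891
Series (M1 and [0.956891]): 0.831000 × 0.956891 = 0.7952

0.7952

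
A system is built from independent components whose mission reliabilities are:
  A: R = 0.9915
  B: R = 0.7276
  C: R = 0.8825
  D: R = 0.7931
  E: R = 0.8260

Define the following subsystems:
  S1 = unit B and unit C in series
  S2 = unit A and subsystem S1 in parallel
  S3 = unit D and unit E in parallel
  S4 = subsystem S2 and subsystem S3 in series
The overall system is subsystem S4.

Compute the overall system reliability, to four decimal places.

0.9611

Series (B and C): 0.727600 × 0.882500 = 0.642107
Parallel (A and [0.642107]): 1 − (1 − 0.991500)(1 − 0.642107) = 0.996958
Parallel (D and E): 1 − (1 − 0.793100)(1 − 0.826000) = 0.963999
Series ([0.996958] and [0.963999]): 0.996958 × 0.963999 = 0.9611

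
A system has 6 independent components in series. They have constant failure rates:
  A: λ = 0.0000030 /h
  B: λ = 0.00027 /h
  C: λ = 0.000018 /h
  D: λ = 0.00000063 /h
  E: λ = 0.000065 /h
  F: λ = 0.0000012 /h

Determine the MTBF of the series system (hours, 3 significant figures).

2790

Series of exponential components: λ_sys = Σ λ_i
λ_sys = 0.0000030 + 0.00027 + 0.000018 + 0.00000063 + 0.000065 + 0.0000012 = 3.5783e-04 /h
MTBF = 1 / λ_sys = 2790 h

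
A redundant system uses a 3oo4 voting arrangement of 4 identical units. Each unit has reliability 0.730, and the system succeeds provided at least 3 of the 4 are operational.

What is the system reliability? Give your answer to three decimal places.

R = Σ_{i=3}^{4} C(4,i) p^i (1−p)^{4−i} with p = 0.730
C(4,3)·0.730^3·0.270^1 = 0.42014
C(4,4)·0.730^4·0.270^0 = 0.28398
Sum = 0.704

0.704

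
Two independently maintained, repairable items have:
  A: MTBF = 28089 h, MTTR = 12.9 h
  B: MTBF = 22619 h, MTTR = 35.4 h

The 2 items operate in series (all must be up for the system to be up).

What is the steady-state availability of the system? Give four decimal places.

0.9980

A(A) = MTBF/(MTBF+MTTR) = 28089/(28089+12.9) = 0.999541
A(B) = MTBF/(MTBF+MTTR) = 22619/(22619+35.4) = 0.998437
Series availability: 0.999541 × 0.998437 = 0.9980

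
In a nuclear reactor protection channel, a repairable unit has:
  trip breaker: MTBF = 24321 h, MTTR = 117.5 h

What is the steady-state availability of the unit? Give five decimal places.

0.99519

A(trip breaker) = MTBF/(MTBF+MTTR) = 24321/(24321+117.5) = 0.99519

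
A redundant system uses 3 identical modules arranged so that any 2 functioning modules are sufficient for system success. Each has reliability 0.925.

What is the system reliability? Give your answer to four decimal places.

R = Σ_{i=2}^{3} C(3,i) p^i (1−p)^{3−i} with p = 0.925
C(3,2)·0.925^2·0.075^1 = 0.192516
C(3,3)·0.925^3·0.075^0 = 0.791453
Sum = 0.9840

0.9840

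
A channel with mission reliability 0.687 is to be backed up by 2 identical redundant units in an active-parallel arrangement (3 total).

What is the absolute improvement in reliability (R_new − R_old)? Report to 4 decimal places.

0.2823

R_before = 0.687
R_after = 1 − (1 − 0.687)^3 = 0.9693
ΔR = 0.9693 − 0.687 = 0.2823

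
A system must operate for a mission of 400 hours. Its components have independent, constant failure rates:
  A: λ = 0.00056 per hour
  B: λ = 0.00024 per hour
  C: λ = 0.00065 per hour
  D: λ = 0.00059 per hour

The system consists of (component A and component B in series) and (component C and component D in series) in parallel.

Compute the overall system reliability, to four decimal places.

0.8929

R(A) = exp(−0.00056 × 400) = 0.799315
R(B) = exp(−0.00024 × 400) = 0.908464
R(C) = exp(−0.00065 × 400) = 0.771052
R(D) = exp(−0.00059 × 400) = 0.789781
Series (A and B): 0.799315 × 0.908464 = 0.726149
Series (C and D): 0.771052 × 0.789781 = 0.608962
Parallel ([0.726149] and [0.608962]): 1 − (1 − 0.726149)(1 − 0.608962) = 0.8929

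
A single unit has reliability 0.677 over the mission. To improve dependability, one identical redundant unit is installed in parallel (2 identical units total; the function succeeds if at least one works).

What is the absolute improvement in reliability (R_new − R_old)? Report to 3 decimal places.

0.219

R_before = 0.677
R_after = 1 − (1 − 0.677)^2 = 0.896
ΔR = 0.896 − 0.677 = 0.219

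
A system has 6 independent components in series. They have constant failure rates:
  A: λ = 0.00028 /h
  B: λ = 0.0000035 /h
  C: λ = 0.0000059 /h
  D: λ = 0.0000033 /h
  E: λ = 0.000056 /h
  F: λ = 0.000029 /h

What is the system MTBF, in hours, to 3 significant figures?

Series of exponential components: λ_sys = Σ λ_i
λ_sys = 0.00028 + 0.0000035 + 0.0000059 + 0.0000033 + 0.000056 + 0.000029 = 3.7770e-04 /h
MTBF = 1 / λ_sys = 2650 h

2650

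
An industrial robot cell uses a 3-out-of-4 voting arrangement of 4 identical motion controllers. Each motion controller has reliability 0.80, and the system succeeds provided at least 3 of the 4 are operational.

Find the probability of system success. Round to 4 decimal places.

0.8192

R = Σ_{i=3}^{4} C(4,i) p^i (1−p)^{4−i} with p = 0.80
C(4,3)·0.80^3·0.20^1 = 0.409600
C(4,4)·0.80^4·0.20^0 = 0.409600
Sum = 0.8192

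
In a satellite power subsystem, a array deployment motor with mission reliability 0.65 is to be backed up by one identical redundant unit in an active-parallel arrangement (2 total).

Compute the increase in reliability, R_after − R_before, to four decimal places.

R_before = 0.65
R_after = 1 − (1 − 0.65)^2 = 0.8775
ΔR = 0.8775 − 0.65 = 0.2275

0.2275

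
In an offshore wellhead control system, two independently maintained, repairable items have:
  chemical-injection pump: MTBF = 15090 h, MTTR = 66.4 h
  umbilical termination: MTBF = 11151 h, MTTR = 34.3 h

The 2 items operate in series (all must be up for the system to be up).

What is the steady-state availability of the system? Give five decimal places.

0.99257

A(chemical-injection pump) = MTBF/(MTBF+MTTR) = 15090/(15090+66.4) = 0.995619
A(umbilical termination) = MTBF/(MTBF+MTTR) = 11151/(11151+34.3) = 0.996933
Series availability: 0.995619 × 0.996933 = 0.99257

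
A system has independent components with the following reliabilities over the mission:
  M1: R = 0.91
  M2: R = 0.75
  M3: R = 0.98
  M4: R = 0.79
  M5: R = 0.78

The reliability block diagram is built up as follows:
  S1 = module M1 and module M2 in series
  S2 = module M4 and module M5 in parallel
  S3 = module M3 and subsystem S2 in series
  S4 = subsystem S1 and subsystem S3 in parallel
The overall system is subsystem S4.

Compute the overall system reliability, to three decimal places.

Series (M1 and M2): 0.91000 × 0.75000 = 0.68250
Parallel (M4 and M5): 1 − (1 − 0.79000)(1 − 0.78000) = 0.95380
Series (M3 and [0.95380]): 0.98000 × 0.95380 = 0.93472
Parallel ([0.68250] and [0.93472]): 1 − (1 − 0.68250)(1 − 0.93472) = 0.979

0.979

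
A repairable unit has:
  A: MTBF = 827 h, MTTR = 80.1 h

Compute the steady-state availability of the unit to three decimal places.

A(A) = MTBF/(MTBF+MTTR) = 827/(827+80.1) = 0.912

0.912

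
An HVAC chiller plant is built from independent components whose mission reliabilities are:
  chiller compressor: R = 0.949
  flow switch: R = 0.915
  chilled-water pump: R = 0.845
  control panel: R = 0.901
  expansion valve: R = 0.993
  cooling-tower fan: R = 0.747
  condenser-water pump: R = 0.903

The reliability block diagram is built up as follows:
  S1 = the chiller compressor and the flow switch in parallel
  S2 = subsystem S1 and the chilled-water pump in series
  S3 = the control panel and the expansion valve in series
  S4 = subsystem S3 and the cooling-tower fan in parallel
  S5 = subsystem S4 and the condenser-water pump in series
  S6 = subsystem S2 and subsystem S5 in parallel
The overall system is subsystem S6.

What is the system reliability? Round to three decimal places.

Parallel (chiller compressor and flow switch): 1 − (1 − 0.94900)(1 − 0.91500) = 0.99567
Series ([0.99567] and chilled-water pump): 0.99567 × 0.84500 = 0.84134
Series (control panel and expansion valve): 0.90100 × 0.99300 = 0.89469
Parallel ([0.89469] and cooling-tower fan): 1 − (1 − 0.89469)(1 − 0.74700) = 0.97336
Series ([0.97336] and condenser-water pump): 0.97336 × 0.90300 = 0.87894
Parallel ([0.84134] and [0.87894]): 1 − (1 − 0.84134)(1 − 0.87894) = 0.981

0.981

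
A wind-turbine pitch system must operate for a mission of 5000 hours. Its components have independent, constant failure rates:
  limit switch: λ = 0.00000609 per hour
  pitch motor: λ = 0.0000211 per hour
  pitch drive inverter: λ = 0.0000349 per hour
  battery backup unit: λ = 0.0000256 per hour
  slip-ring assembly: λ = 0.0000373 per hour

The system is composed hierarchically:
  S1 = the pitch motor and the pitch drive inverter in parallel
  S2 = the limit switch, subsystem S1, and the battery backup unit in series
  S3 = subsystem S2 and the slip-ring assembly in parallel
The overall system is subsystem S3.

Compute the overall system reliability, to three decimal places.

0.973

R(limit switch) = exp(−0.00000609 × 5000) = 0.97001
R(pitch motor) = exp(−0.0000211 × 5000) = 0.89987
R(pitch drive inverter) = exp(−0.0000349 × 5000) = 0.83988
R(battery backup unit) = exp(−0.0000256 × 5000) = 0.87985
R(slip-ring assembly) = exp(−0.0000373 × 5000) = 0.82986
Parallel (pitch motor and pitch drive inverter): 1 − (1 − 0.89987)(1 − 0.83988) = 0.98397
Series (limit switch, [0.98397], and battery backup unit): 0.97001 × 0.98397 × 0.87985 = 0.83978
Parallel ([0.83978] and slip-ring assembly): 1 − (1 − 0.83978)(1 − 0.82986) = 0.973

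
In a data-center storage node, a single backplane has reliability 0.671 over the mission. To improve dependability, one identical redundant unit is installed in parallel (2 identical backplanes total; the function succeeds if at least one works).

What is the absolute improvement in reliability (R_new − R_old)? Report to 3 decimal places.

0.221

R_before = 0.671
R_after = 1 − (1 − 0.671)^2 = 0.892
ΔR = 0.892 − 0.671 = 0.221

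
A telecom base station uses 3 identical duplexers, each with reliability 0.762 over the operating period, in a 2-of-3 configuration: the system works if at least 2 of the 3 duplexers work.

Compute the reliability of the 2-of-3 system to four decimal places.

R = Σ_{i=2}^{3} C(3,i) p^i (1−p)^{3−i} with p = 0.762
C(3,2)·0.762^2·0.238^1 = 0.414580
C(3,3)·0.762^3·0.238^0 = 0.442451
Sum = 0.8570

0.8570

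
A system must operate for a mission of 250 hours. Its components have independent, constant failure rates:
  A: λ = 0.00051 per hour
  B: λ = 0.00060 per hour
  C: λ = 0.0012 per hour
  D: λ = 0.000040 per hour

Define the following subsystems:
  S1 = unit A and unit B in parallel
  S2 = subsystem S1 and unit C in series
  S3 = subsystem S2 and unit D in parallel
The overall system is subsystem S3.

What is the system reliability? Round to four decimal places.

0.9973

R(A) = exp(−0.00051 × 250) = 0.880293
R(B) = exp(−0.00060 × 250) = 0.860708
R(C) = exp(−0.0012 × 250) = 0.740818
R(D) = exp(−0.000040 × 250) = 0.990050
Parallel (A and B): 1 − (1 − 0.880293)(1 − 0.860708) = 0.983326
Series ([0.983326] and C): 0.983326 × 0.740818 = 0.728466
Parallel ([0.728466] and D): 1 − (1 − 0.728466)(1 − 0.990050) = 0.9973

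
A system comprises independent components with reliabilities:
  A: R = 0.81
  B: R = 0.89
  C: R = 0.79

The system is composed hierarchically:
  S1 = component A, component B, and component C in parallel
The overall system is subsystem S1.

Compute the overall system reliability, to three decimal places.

0.996

Parallel (A, B, and C): 1 − (1 − 0.81000)(1 − 0.89000)(1 − 0.79000) = 0.996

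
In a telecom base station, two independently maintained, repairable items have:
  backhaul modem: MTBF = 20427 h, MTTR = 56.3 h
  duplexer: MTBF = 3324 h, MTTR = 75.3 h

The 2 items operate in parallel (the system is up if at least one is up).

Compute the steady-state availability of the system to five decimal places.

A(backhaul modem) = MTBF/(MTBF+MTTR) = 20427/(20427+56.3) = 0.997251
A(duplexer) = MTBF/(MTBF+MTTR) = 3324/(3324+75.3) = 0.977848
Parallel availability: 1 − (1 − 0.997251)(1 − 0.977848) = 0.99994

0.99994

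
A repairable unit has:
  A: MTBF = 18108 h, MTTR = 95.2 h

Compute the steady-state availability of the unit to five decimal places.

A(A) = MTBF/(MTBF+MTTR) = 18108/(18108+95.2) = 0.99477

0.99477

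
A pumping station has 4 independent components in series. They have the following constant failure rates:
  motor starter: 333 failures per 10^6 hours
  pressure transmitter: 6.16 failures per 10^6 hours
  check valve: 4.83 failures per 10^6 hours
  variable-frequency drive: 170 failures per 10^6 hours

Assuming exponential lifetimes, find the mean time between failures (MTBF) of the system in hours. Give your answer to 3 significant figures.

1950

Series of exponential components: λ_sys = Σ λ_i
λ_sys = 0.000333 + 0.00000616 + 0.00000483 + 0.000170 = 5.1399e-04 /h
MTBF = 1 / λ_sys = 1950 h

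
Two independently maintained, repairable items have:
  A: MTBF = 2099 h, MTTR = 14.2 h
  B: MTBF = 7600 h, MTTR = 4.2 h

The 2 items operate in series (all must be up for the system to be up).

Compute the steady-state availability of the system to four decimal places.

A(A) = MTBF/(MTBF+MTTR) = 2099/(2099+14.2) = 0.993280
A(B) = MTBF/(MTBF+MTTR) = 7600/(7600+4.2) = 0.999448
Series availability: 0.993280 × 0.999448 = 0.9927

0.9927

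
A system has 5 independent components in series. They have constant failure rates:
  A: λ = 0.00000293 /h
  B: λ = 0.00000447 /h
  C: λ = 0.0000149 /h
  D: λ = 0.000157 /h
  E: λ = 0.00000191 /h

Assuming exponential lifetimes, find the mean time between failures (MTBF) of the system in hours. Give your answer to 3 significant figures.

Series of exponential components: λ_sys = Σ λ_i
λ_sys = 0.00000293 + 0.00000447 + 0.0000149 + 0.000157 + 0.00000191 = 1.8121e-04 /h
MTBF = 1 / λ_sys = 5520 h

5520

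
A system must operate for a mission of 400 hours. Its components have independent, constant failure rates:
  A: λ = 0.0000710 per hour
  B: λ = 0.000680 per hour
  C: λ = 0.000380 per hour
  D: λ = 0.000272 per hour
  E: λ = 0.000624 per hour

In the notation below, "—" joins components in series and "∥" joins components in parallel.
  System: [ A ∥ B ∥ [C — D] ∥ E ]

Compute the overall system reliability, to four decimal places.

R(A) = exp(−0.0000710 × 400) = 0.971999
R(B) = exp(−0.000680 × 400) = 0.761854
R(C) = exp(−0.000380 × 400) = 0.858988
R(D) = exp(−0.000272 × 400) = 0.896910
R(E) = exp(−0.000624 × 400) = 0.779112
Series (C and D): 0.858988 × 0.896910 = 0.770435
Parallel (A, B, [0.770435], and E): 1 − (1 − 0.971999)(1 − 0.761854)(1 − 0.770435)(1 − 0.779112) = 0.9997

0.9997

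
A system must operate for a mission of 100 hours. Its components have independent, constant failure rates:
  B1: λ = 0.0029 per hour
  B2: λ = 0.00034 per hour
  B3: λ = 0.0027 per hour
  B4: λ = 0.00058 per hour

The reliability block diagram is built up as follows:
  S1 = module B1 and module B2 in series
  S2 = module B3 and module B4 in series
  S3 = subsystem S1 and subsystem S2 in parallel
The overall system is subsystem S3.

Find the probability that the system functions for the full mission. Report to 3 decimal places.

R(B1) = exp(−0.0029 × 100) = 0.74826
R(B2) = exp(−0.00034 × 100) = 0.96657
R(B3) = exp(−0.0027 × 100) = 0.76338
R(B4) = exp(−0.00058 × 100) = 0.94365
Series (B1 and B2): 0.74826 × 0.96657 = 0.72325
Series (B3 and B4): 0.76338 × 0.94365 = 0.72036
Parallel ([0.72325] and [0.72036]): 1 − (1 − 0.72325)(1 − 0.72036) = 0.923

0.923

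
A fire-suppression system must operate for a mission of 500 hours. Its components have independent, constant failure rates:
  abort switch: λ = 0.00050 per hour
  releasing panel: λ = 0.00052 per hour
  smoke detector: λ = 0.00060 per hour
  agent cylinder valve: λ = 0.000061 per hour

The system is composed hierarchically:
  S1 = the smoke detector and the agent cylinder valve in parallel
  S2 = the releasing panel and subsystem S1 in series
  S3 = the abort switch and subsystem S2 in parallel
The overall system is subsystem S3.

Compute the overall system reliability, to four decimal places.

0.9480

R(abort switch) = exp(−0.00050 × 500) = 0.778801
R(releasing panel) = exp(−0.00052 × 500) = 0.771052
R(smoke detector) = exp(−0.00060 × 500) = 0.740818
R(agent cylinder valve) = exp(−0.000061 × 500) = 0.969960
Parallel (smoke detector and agent cylinder valve): 1 − (1 − 0.740818)(1 − 0.969960) = 0.992214
Series (releasing panel and [0.992214]): 0.771052 × 0.992214 = 0.765049
Parallel (abort switch and [0.765049]): 1 − (1 − 0.778801)(1 − 0.765049) = 0.9480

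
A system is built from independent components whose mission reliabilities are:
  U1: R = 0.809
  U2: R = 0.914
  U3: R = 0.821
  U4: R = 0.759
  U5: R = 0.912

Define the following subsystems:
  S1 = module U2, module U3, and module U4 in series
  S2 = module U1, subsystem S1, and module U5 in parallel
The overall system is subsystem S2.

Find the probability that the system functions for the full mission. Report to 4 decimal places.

0.9928

Series (U2, U3, and U4): 0.914000 × 0.821000 × 0.759000 = 0.569549
Parallel (U1, [0.569549], and U5): 1 − (1 − 0.809000)(1 − 0.569549)(1 − 0.912000) = 0.9928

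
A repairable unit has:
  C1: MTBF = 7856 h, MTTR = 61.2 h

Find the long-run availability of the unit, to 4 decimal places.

0.9923

A(C1) = MTBF/(MTBF+MTTR) = 7856/(7856+61.2) = 0.9923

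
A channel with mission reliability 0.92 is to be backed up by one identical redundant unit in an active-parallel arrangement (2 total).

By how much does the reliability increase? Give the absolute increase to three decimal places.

0.074

R_before = 0.92
R_after = 1 − (1 − 0.92)^2 = 0.994
ΔR = 0.994 − 0.92 = 0.074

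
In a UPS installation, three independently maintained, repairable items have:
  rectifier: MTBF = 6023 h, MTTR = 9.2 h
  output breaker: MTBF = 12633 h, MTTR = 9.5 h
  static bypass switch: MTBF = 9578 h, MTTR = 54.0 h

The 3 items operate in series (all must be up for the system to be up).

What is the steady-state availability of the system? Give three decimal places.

A(rectifier) = MTBF/(MTBF+MTTR) = 6023/(6023+9.2) = 0.998475
A(output breaker) = MTBF/(MTBF+MTTR) = 12633/(12633+9.5) = 0.999249
A(static bypass switch) = MTBF/(MTBF+MTTR) = 9578/(9578+54.0) = 0.994394
Series availability: 0.998475 × 0.999249 × 0.994394 = 0.992

0.992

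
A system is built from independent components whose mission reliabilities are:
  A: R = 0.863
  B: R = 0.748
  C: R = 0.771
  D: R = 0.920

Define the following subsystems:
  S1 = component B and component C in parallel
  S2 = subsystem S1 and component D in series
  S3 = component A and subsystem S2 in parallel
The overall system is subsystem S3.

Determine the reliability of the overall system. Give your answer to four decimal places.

Parallel (B and C): 1 − (1 − 0.748000)(1 − 0.771000) = 0.942292
Series ([0.942292] and D): 0.942292 × 0.920000 = 0.866909
Parallel (A and [0.866909]): 1 − (1 − 0.863000)(1 − 0.866909) = 0.9818

0.9818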